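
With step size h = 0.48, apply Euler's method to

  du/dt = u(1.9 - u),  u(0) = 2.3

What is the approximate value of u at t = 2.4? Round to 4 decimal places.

1.9000

Euler: u_{n+1} = u_n + h·f(t_n, u_n).
t=0.000000, u=2.300000: f=-0.920000 → u ← 2.300000 + 0.48·(-0.920000) = 1.858400
t=0.480000, u=1.858400: f=0.077309 → u ← 1.858400 + 0.48·0.077309 = 1.895509
t=0.960000, u=1.895509: f=0.008514 → u ← 1.895509 + 0.48·0.008514 = 1.899595
t=1.440000, u=1.899595: f=0.000769 → u ← 1.899595 + 0.48·0.000769 = 1.899964
t=1.920000, u=1.899964: f=0.000068 → u ← 1.899964 + 0.48·0.000068 = 1.899997
u(2.4) ≈ 1.9000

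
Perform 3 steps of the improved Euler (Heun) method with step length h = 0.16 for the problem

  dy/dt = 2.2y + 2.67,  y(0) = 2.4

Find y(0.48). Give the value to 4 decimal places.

9.0016

Heun: k1 = f(t_n, y_n); k2 = f(t_n + h, y_n + h·k1); y_{n+1} = y_n + (h/2)·(k1 + k2).
t=0.000000, y=2.400000:
  k1 = f(0.000000, 2.400000) = 7.950000
  k2 = f(0.160000, 3.672000) = 10.748400
  y ← 2.400000 + (0.16/2)·(7.950000 + 10.748400) = 3.895872
t=0.160000, y=3.895872:
  k1 = f(0.160000, 3.895872) = 11.240918
  k2 = f(0.320000, 5.694419) = 15.197722
  y ← 3.895872 + (0.16/2)·(11.240918 + 15.197722) = 6.010963
t=0.320000, y=6.010963:
  k1 = f(0.320000, 6.010963) = 15.894119
  k2 = f(0.480000, 8.554022) = 21.488849
  y ← 6.010963 + (0.16/2)·(15.894119 + 21.488849) = 9.001601
y(0.48) ≈ 9.0016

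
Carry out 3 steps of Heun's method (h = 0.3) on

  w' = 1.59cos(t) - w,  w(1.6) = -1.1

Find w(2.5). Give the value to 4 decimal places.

-0.9344

Heun: k1 = f(t_n, w_n); k2 = f(t_n + h, w_n + h·k1); w_{n+1} = w_n + (h/2)·(k1 + k2).
t=1.600000, w=-1.100000:
  k1 = f(1.600000, -1.100000) = 1.053573
  k2 = f(1.900000, -0.783928) = 0.269898
  w ← -1.100000 + (0.3/2)·(1.053573 + 0.269898) = -0.901479
t=1.900000, w=-0.901479:
  k1 = f(1.900000, -0.901479) = 0.387449
  k2 = f(2.200000, -0.785245) = -0.150472
  w ← -0.901479 + (0.3/2)·(0.387449 + (-0.150472)) = -0.865933
t=2.200000, w=-0.865933:
  k1 = f(2.200000, -0.865933) = -0.069784
  k2 = f(2.500000, -0.886868) = -0.386950
  w ← -0.865933 + (0.3/2)·(-0.069784 + (-0.386950)) = -0.934443
w(2.5) ≈ -0.9344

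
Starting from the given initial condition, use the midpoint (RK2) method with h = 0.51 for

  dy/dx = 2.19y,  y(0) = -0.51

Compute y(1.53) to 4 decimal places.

-10.4984

Midpoint: k1 = f(x_n, y_n); k2 = f(x_n + h/2, y_n + (h/2)·k1); y_{n+1} = y_n + h·k2.
x=0.000000, y=-0.510000:
  k1 = f(0.000000, -0.510000) = -1.116900
  k2 = f(0.255000, -0.794809) = -1.740633
  y ← -0.510000 + 0.51·(-1.740633) = -1.397723
x=0.510000, y=-1.397723:
  k1 = f(0.510000, -1.397723) = -3.061013
  k2 = f(0.765000, -2.178281) = -4.770435
  y ← -1.397723 + 0.51·(-4.770435) = -3.830645
x=1.020000, y=-3.830645:
  k1 = f(1.020000, -3.830645) = -8.389112
  k2 = f(1.275000, -5.969868) = -13.074012
  y ← -3.830645 + 0.51·(-13.074012) = -10.498391
y(1.53) ≈ -10.4984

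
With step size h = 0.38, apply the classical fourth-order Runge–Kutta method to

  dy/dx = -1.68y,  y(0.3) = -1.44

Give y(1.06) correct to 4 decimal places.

RK4: k1 = f(x_n, y_n); k2 = f(x_n + h/2, y_n + (h/2)·k1); k3 = f(x_n + h/2, y_n + (h/2)·k2); k4 = f(x_n + h, y_n + h·k3); y_{n+1} = y_n + (h/6)·(k1 + 2k2 + 2k3 + k4).
x=0.300000, y=-1.440000:
  k1 = f(0.300000, -1.440000) = 2.419200
  k2 = f(0.490000, -0.980352) = 1.646991
  k3 = f(0.490000, -1.127072) = 1.893480
  k4 = f(0.680000, -0.720477) = 1.210402
  y ← -1.440000 + (0.38/6)·(k1 + 2k2 + 2k3 + k4) = -0.761665
x=0.680000, y=-0.761665:
  k1 = f(0.680000, -0.761665) = 1.279598
  k2 = f(0.870000, -0.518542) = 0.871150
  k3 = f(0.870000, -0.596147) = 1.001527
  k4 = f(1.060000, -0.381085) = 0.640223
  y ← -0.761665 + (0.38/6)·(k1 + 2k2 + 2k3 + k4) = -0.402871
y(1.06) ≈ -0.4029

-0.4029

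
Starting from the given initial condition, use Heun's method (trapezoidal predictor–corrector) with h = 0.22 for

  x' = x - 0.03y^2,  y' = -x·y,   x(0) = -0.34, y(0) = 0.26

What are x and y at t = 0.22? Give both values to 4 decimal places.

-0.4236, 0.2825

Heun on (x,y): k1 = f(t_n, state_n); k2 = f(t_n + h, state_n + h·k1); state_{n+1} = state_n + (h/2)·(k1 + k2).
0.000000: (-0.340000, 0.260000)
  k1 = (-0.342028, 0.088400)
  predictor → (-0.415246, 0.279448)
  k2 = (-0.417589, 0.116040)
  → (-0.423558, 0.282488)
(x(0.22), y(0.22)) ≈ (-0.4236, 0.2825)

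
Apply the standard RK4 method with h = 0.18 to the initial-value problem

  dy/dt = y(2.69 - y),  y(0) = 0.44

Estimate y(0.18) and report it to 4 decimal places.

0.6480

RK4: k1 = f(t_n, y_n); k2 = f(t_n + h/2, y_n + (h/2)·k1); k3 = f(t_n + h/2, y_n + (h/2)·k2); k4 = f(t_n + h, y_n + h·k3); y_{n+1} = y_n + (h/6)·(k1 + 2k2 + 2k3 + k4).
t=0.000000, y=0.440000:
  k1 = f(0.000000, 0.440000) = 0.990000
  k2 = f(0.090000, 0.529100) = 1.143332
  k3 = f(0.090000, 0.542900) = 1.165660
  k4 = f(0.180000, 0.649819) = 1.325748
  y ← 0.440000 + (0.18/6)·(k1 + 2k2 + 2k3 + k4) = 0.648012
y(0.18) ≈ 0.6480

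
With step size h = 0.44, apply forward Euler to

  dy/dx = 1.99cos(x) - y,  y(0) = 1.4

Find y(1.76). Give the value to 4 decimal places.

Euler: y_{n+1} = y_n + h·f(x_n, y_n).
x=0.000000, y=1.400000: f=0.590000 → y ← 1.400000 + 0.44·0.590000 = 1.659600
x=0.440000, y=1.659600: f=0.140856 → y ← 1.659600 + 0.44·0.140856 = 1.721577
x=0.880000, y=1.721577: f=-0.453646 → y ← 1.721577 + 0.44·(-0.453646) = 1.521972
x=1.320000, y=1.521972: f=-1.028103 → y ← 1.521972 + 0.44·(-1.028103) = 1.069607
y(1.76) ≈ 1.0696

1.0696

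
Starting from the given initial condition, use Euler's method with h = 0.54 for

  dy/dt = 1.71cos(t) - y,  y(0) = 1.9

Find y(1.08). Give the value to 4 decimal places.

Euler: y_{n+1} = y_n + h·f(t_n, y_n).
t=0.000000, y=1.900000: f=-0.190000 → y ← 1.900000 + 0.54·(-0.190000) = 1.797400
t=0.540000, y=1.797400: f=-0.330718 → y ← 1.797400 + 0.54·(-0.330718) = 1.618812
y(1.08) ≈ 1.6188

1.6188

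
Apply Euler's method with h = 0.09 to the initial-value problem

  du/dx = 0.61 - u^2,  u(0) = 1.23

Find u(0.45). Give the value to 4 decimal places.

Euler: u_{n+1} = u_n + h·f(x_n, u_n).
x=0.000000, u=1.230000: f=-0.902900 → u ← 1.230000 + 0.09·(-0.902900) = 1.148739
x=0.090000, u=1.148739: f=-0.709601 → u ← 1.148739 + 0.09·(-0.709601) = 1.084875
x=0.180000, u=1.084875: f=-0.566954 → u ← 1.084875 + 0.09·(-0.566954) = 1.033849
x=0.270000, u=1.033849: f=-0.458844 → u ← 1.033849 + 0.09·(-0.458844) = 0.992553
x=0.360000, u=0.992553: f=-0.375162 → u ← 0.992553 + 0.09·(-0.375162) = 0.958789
u(0.45) ≈ 0.9588

0.9588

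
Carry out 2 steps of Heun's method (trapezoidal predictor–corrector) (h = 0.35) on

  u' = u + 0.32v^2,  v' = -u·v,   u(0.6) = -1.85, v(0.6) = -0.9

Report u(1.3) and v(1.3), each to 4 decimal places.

-2.5436, -4.2949

Heun on (u,v): k1 = f(s_n, state_n); k2 = f(s_n + h, state_n + h·k1); state_{n+1} = state_n + (h/2)·(k1 + k2).
0.600000: (-1.850000, -0.900000)
  k1 = (-1.590800, -1.665000)
  predictor → (-2.406780, -1.482750)
  k2 = (-1.703245, -3.568653)
  → (-2.426458, -1.815889)
0.950000: (-2.426458, -1.815889)
  k1 = (-1.371273, -4.406179)
  predictor → (-2.906403, -3.358052)
  k2 = (0.702081, -9.759853)
  → (-2.543566, -4.294945)
(u(1.3), v(1.3)) ≈ (-2.5436, -4.2949)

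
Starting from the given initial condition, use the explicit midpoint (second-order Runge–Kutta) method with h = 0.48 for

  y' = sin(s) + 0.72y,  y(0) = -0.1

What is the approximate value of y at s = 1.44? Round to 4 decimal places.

Midpoint: k1 = f(s_n, y_n); k2 = f(s_n + h/2, y_n + (h/2)·k1); y_{n+1} = y_n + h·k2.
s=0.000000, y=-0.100000:
  k1 = f(0.000000, -0.100000) = -0.072000
  k2 = f(0.240000, -0.117280) = 0.153261
  y ← -0.100000 + 0.48·0.153261 = -0.026435
s=0.480000, y=-0.026435:
  k1 = f(0.480000, -0.026435) = 0.442746
  k2 = f(0.720000, 0.079824) = 0.716858
  y ← -0.026435 + 0.48·0.716858 = 0.317657
s=0.960000, y=0.317657:
  k1 = f(0.960000, 0.317657) = 1.047905
  k2 = f(1.200000, 0.569154) = 1.341830
  y ← 0.317657 + 0.48·1.341830 = 0.961736
y(1.44) ≈ 0.9617

0.9617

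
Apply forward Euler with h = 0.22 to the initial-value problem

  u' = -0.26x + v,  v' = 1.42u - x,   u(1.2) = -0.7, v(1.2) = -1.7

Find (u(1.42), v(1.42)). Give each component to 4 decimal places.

Euler on (u,v): u_{n+1} = u_n + h·u', v_{n+1} = v_n + h·v'.
1.200000: (-0.700000, -1.700000); f=(-2.012000, -2.194000) → (-1.142640, -2.182680)
(u(1.42), v(1.42)) ≈ (-1.1426, -2.1827)

-1.1426, -2.1827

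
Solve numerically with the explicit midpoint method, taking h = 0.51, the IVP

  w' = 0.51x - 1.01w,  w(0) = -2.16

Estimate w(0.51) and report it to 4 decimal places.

Midpoint: k1 = f(x_n, w_n); k2 = f(x_n + h/2, w_n + (h/2)·k1); w_{n+1} = w_n + h·k2.
x=0.000000, w=-2.160000:
  k1 = f(0.000000, -2.160000) = 2.181600
  k2 = f(0.255000, -1.603692) = 1.749779
  w ← -2.160000 + 0.51·1.749779 = -1.267613
w(0.51) ≈ -1.2676

-1.2676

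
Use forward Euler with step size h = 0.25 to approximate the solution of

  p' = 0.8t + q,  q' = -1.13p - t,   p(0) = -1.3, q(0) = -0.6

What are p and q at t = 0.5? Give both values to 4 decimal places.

Euler on (p,q): p_{n+1} = p_n + h·p', q_{n+1} = q_n + h·q'.
0.000000: (-1.300000, -0.600000); f=(-0.600000, 1.469000) → (-1.450000, -0.232750)
0.250000: (-1.450000, -0.232750); f=(-0.032750, 1.388500) → (-1.458187, 0.114375)
(p(0.5), q(0.5)) ≈ (-1.4582, 0.1144)

-1.4582, 0.1144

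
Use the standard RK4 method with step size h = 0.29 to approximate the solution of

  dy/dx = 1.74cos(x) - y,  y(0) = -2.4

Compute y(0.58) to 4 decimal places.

RK4: k1 = f(x_n, y_n); k2 = f(x_n + h/2, y_n + (h/2)·k1); k3 = f(x_n + h/2, y_n + (h/2)·k2); k4 = f(x_n + h, y_n + h·k3); y_{n+1} = y_n + (h/6)·(k1 + 2k2 + 2k3 + k4).
x=0.000000, y=-2.400000:
  k1 = f(0.000000, -2.400000) = 4.140000
  k2 = f(0.145000, -1.799700) = 3.521440
  k3 = f(0.145000, -1.889391) = 3.611131
  k4 = f(0.290000, -1.352772) = 3.020116
  y ← -2.400000 + (0.29/6)·(k1 + 2k2 + 2k3 + k4) = -1.364446
x=0.290000, y=-1.364446:
  k1 = f(0.290000, -1.364446) = 3.031790
  k2 = f(0.435000, -0.924836) = 2.502790
  k3 = f(0.435000, -1.001541) = 2.579495
  k4 = f(0.580000, -0.616392) = 2.071837
  y ← -1.364446 + (0.29/6)·(k1 + 2k2 + 2k3 + k4) = -0.626483
y(0.58) ≈ -0.6265

-0.6265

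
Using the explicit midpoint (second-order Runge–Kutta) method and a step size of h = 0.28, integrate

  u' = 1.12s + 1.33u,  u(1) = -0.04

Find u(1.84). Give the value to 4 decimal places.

Midpoint: k1 = f(s_n, u_n); k2 = f(s_n + h/2, u_n + (h/2)·k1); u_{n+1} = u_n + h·k2.
s=1.000000, u=-0.040000:
  k1 = f(1.000000, -0.040000) = 1.066800
  k2 = f(1.140000, 0.109352) = 1.422238
  u ← -0.040000 + 0.28·1.422238 = 0.358227
s=1.280000, u=0.358227:
  k1 = f(1.280000, 0.358227) = 1.910041
  k2 = f(1.420000, 0.625632) = 2.422491
  u ← 0.358227 + 0.28·2.422491 = 1.036524
s=1.560000, u=1.036524:
  k1 = f(1.560000, 1.036524) = 3.125777
  k2 = f(1.700000, 1.474133) = 3.864597
  u ← 1.036524 + 0.28·3.864597 = 2.118611
u(1.84) ≈ 2.1186

2.1186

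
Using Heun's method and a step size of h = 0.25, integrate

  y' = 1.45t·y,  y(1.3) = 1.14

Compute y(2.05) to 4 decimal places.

Heun: k1 = f(t_n, y_n); k2 = f(t_n + h, y_n + h·k1); y_{n+1} = y_n + (h/2)·(k1 + k2).
t=1.300000, y=1.140000:
  k1 = f(1.300000, 1.140000) = 2.148900
  k2 = f(1.550000, 1.677225) = 3.769563
  y ← 1.140000 + (0.25/2)·(2.148900 + 3.769563) = 1.879808
t=1.550000, y=1.879808:
  k1 = f(1.550000, 1.879808) = 4.224868
  k2 = f(1.800000, 2.936025) = 7.663025
  y ← 1.879808 + (0.25/2)·(4.224868 + 7.663025) = 3.365795
t=1.800000, y=3.365795:
  k1 = f(1.800000, 3.365795) = 8.784724
  k2 = f(2.050000, 5.561976) = 16.532972
  y ← 3.365795 + (0.25/2)·(8.784724 + 16.532972) = 6.530507
y(2.05) ≈ 6.5305

6.5305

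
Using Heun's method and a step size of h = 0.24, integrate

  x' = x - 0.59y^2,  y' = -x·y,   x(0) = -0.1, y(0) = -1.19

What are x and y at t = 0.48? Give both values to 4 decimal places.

Heun on (x,y): k1 = f(t_n, state_n); k2 = f(t_n + h, state_n + h·k1); state_{n+1} = state_n + (h/2)·(k1 + k2).
0.000000: (-0.100000, -1.190000)
  k1 = (-0.935499, -0.119000)
  predictor → (-0.324520, -1.218560)
  k2 = (-1.200604, -0.395447)
  → (-0.356332, -1.251734)
0.240000: (-0.356332, -1.251734)
  k1 = (-1.280766, -0.446033)
  predictor → (-0.663716, -1.358782)
  k2 = (-1.753026, -0.901845)
  → (-0.720387, -1.413479)
(x(0.48), y(0.48)) ≈ (-0.7204, -1.4135)

-0.7204, -1.4135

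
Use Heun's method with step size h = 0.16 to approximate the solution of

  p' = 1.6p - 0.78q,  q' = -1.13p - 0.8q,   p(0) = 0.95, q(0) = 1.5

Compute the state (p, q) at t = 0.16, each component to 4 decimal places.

1.0359, 1.1545

Heun on (p,q): k1 = f(t_n, state_n); k2 = f(t_n + h, state_n + h·k1); state_{n+1} = state_n + (h/2)·(k1 + k2).
0.000000: (0.950000, 1.500000)
  k1 = (0.350000, -2.273500)
  predictor → (1.006000, 1.136240)
  k2 = (0.723333, -2.045772)
  → (1.035867, 1.154458)
(p(0.16), q(0.16)) ≈ (1.0359, 1.1545)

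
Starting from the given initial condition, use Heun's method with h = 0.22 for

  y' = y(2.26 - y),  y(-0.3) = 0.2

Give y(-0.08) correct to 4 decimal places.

0.3083

Heun: k1 = f(t_n, y_n); k2 = f(t_n + h, y_n + h·k1); y_{n+1} = y_n + (h/2)·(k1 + k2).
t=-0.300000, y=0.200000:
  k1 = f(-0.300000, 0.200000) = 0.412000
  k2 = f(-0.080000, 0.290640) = 0.572375
  y ← 0.200000 + (0.22/2)·(0.412000 + 0.572375) = 0.308281
y(-0.08) ≈ 0.3083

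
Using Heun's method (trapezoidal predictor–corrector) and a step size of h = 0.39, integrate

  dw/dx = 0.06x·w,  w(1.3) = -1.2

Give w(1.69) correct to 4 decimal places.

-1.2427

Heun: k1 = f(x_n, w_n); k2 = f(x_n + h, w_n + h·k1); w_{n+1} = w_n + (h/2)·(k1 + k2).
x=1.300000, w=-1.200000:
  k1 = f(1.300000, -1.200000) = -0.093600
  k2 = f(1.690000, -1.236504) = -0.125382
  w ← -1.200000 + (0.39/2)·(-0.093600 + (-0.125382)) = -1.242701
w(1.69) ≈ -1.2427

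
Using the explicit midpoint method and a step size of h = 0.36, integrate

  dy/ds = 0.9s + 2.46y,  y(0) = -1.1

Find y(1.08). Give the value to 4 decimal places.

-11.7853

Midpoint: k1 = f(s_n, y_n); k2 = f(s_n + h/2, y_n + (h/2)·k1); y_{n+1} = y_n + h·k2.
s=0.000000, y=-1.100000:
  k1 = f(0.000000, -1.100000) = -2.706000
  k2 = f(0.180000, -1.587080) = -3.742217
  y ← -1.100000 + 0.36·(-3.742217) = -2.447198
s=0.360000, y=-2.447198:
  k1 = f(0.360000, -2.447198) = -5.696107
  k2 = f(0.540000, -3.472497) = -8.056343
  y ← -2.447198 + 0.36·(-8.056343) = -5.347482
s=0.720000, y=-5.347482:
  k1 = f(0.720000, -5.347482) = -12.506805
  k2 = f(0.900000, -7.598707) = -17.882818
  y ← -5.347482 + 0.36·(-17.882818) = -11.785296
y(1.08) ≈ -11.7853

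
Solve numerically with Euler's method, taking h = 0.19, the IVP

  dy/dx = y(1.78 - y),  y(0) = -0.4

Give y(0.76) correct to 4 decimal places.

Euler: y_{n+1} = y_n + h·f(x_n, y_n).
x=0.000000, y=-0.400000: f=-0.872000 → y ← -0.400000 + 0.19·(-0.872000) = -0.565680
x=0.190000, y=-0.565680: f=-1.326904 → y ← -0.565680 + 0.19·(-1.326904) = -0.817792
x=0.380000, y=-0.817792: f=-2.124453 → y ← -0.817792 + 0.19·(-2.124453) = -1.221438
x=0.570000, y=-1.221438: f=-3.666070 → y ← -1.221438 + 0.19·(-3.666070) = -1.917991
y(0.76) ≈ -1.9180

-1.9180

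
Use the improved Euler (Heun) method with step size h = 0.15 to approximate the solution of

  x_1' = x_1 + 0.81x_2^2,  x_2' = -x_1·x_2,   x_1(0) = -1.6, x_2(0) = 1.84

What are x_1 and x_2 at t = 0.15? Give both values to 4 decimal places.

Heun on (x_1,x_2): k1 = f(t_n, state_n); k2 = f(t_n + h, state_n + h·k1); state_{n+1} = state_n + (h/2)·(k1 + k2).
0.000000: (-1.600000, 1.840000)
  k1 = (1.142336, 2.944000)
  predictor → (-1.428650, 2.281600)
  k2 = (2.787966, 3.259607)
  → (-1.305227, 2.305271)
(x_1(0.15), x_2(0.15)) ≈ (-1.3052, 2.3053)

-1.3052, 2.3053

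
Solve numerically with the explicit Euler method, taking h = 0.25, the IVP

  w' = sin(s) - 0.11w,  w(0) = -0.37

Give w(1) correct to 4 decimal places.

Euler: w_{n+1} = w_n + h·f(s_n, w_n).
s=0.000000, w=-0.370000: f=0.040700 → w ← -0.370000 + 0.25·0.040700 = -0.359825
s=0.250000, w=-0.359825: f=0.286985 → w ← -0.359825 + 0.25·0.286985 = -0.288079
s=0.500000, w=-0.288079: f=0.511114 → w ← -0.288079 + 0.25·0.511114 = -0.160300
s=0.750000, w=-0.160300: f=0.699272 → w ← -0.160300 + 0.25·0.699272 = 0.014518
w(1) ≈ 0.0145

0.0145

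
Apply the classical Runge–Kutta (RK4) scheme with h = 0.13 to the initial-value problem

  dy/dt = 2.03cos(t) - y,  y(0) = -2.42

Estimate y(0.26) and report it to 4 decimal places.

RK4: k1 = f(t_n, y_n); k2 = f(t_n + h/2, y_n + (h/2)·k1); k3 = f(t_n + h/2, y_n + (h/2)·k2); k4 = f(t_n + h, y_n + h·k3); y_{n+1} = y_n + (h/6)·(k1 + 2k2 + 2k3 + k4).
t=0.000000, y=-2.420000:
  k1 = f(0.000000, -2.420000) = 4.450000
  k2 = f(0.065000, -2.130750) = 4.156463
  k3 = f(0.065000, -2.149830) = 4.175543
  k4 = f(0.130000, -1.877179) = 3.890050
  y ← -2.420000 + (0.13/6)·(k1 + 2k2 + 2k3 + k4) = -1.878245
t=0.130000, y=-1.878245:
  k1 = f(0.130000, -1.878245) = 3.891116
  k2 = f(0.195000, -1.625323) = 3.616850
  k3 = f(0.195000, -1.643150) = 3.634677
  k4 = f(0.260000, -1.405737) = 3.367509
  y ← -1.878245 + (0.13/6)·(k1 + 2k2 + 2k3 + k4) = -1.406742
y(0.26) ≈ -1.4067

-1.4067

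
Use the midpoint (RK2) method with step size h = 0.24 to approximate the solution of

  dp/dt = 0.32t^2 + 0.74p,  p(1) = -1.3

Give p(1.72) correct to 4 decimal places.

-1.6689

Midpoint: k1 = f(t_n, p_n); k2 = f(t_n + h/2, p_n + (h/2)·k1); p_{n+1} = p_n + h·k2.
t=1.000000, p=-1.300000:
  k1 = f(1.000000, -1.300000) = -0.642000
  k2 = f(1.120000, -1.377040) = -0.617602
  p ← -1.300000 + 0.24·(-0.617602) = -1.448224
t=1.240000, p=-1.448224:
  k1 = f(1.240000, -1.448224) = -0.579654
  k2 = f(1.360000, -1.517783) = -0.531287
  p ← -1.448224 + 0.24·(-0.531287) = -1.575733
t=1.480000, p=-1.575733:
  k1 = f(1.480000, -1.575733) = -0.465115
  k2 = f(1.600000, -1.631547) = -0.388145
  p ← -1.575733 + 0.24·(-0.388145) = -1.668888
p(1.72) ≈ -1.6689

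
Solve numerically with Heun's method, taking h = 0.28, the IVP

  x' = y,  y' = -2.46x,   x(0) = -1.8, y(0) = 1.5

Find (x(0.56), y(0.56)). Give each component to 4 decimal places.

-0.3634, 3.1759

Heun on (x,y): k1 = f(t_n, state_n); k2 = f(t_n + h, state_n + h·k1); state_{n+1} = state_n + (h/2)·(k1 + k2).
0.000000: (-1.800000, 1.500000)
  k1 = (1.500000, 4.428000)
  predictor → (-1.380000, 2.739840)
  k2 = (2.739840, 3.394800)
  → (-1.206422, 2.595192)
0.280000: (-1.206422, 2.595192)
  k1 = (2.595192, 2.967799)
  predictor → (-0.479769, 3.426176)
  k2 = (3.426176, 1.180231)
  → (-0.363431, 3.175916)
(x(0.56), y(0.56)) ≈ (-0.3634, 3.1759)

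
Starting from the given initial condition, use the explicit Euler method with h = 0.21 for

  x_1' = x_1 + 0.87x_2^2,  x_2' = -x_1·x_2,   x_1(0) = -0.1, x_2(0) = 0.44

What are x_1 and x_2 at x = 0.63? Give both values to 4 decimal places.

Euler on (x_1,x_2): x_1_{n+1} = x_1_n + h·x_1', x_2_{n+1} = x_2_n + h·x_2'.
0.000000: (-0.100000, 0.440000); f=(0.068432, 0.044000) → (-0.085629, 0.449240)
0.210000: (-0.085629, 0.449240); f=(0.089951, 0.038468) → (-0.066740, 0.457318)
0.420000: (-0.066740, 0.457318); f=(0.115212, 0.030521) → (-0.042545, 0.463728)
(x_1(0.63), x_2(0.63)) ≈ (-0.0425, 0.4637)

-0.0425, 0.4637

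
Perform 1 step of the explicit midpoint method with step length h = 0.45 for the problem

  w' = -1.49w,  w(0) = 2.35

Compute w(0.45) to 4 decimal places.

1.3026

Midpoint: k1 = f(x_n, w_n); k2 = f(x_n + h/2, w_n + (h/2)·k1); w_{n+1} = w_n + h·k2.
x=0.000000, w=2.350000:
  k1 = f(0.000000, 2.350000) = -3.501500
  k2 = f(0.225000, 1.562162) = -2.327622
  w ← 2.350000 + 0.45·(-2.327622) = 1.302570
w(0.45) ≈ 1.3026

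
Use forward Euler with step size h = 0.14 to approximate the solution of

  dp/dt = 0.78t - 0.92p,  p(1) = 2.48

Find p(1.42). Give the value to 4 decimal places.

1.9710

Euler: p_{n+1} = p_n + h·f(t_n, p_n).
t=1.000000, p=2.480000: f=-1.501600 → p ← 2.480000 + 0.14·(-1.501600) = 2.269776
t=1.140000, p=2.269776: f=-1.198994 → p ← 2.269776 + 0.14·(-1.198994) = 2.101917
t=1.280000, p=2.101917: f=-0.935364 → p ← 2.101917 + 0.14·(-0.935364) = 1.970966
p(1.42) ≈ 1.9710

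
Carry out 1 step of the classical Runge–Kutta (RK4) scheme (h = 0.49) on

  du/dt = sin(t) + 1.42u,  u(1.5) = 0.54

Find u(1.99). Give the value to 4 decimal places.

RK4: k1 = f(t_n, u_n); k2 = f(t_n + h/2, u_n + (h/2)·k1); k3 = f(t_n + h/2, u_n + (h/2)·k2); k4 = f(t_n + h, u_n + h·k3); u_{n+1} = u_n + (h/6)·(k1 + 2k2 + 2k3 + k4).
t=1.500000, u=0.540000:
  k1 = f(1.500000, 0.540000) = 1.764295
  k2 = f(1.745000, 0.972252) = 2.365463
  k3 = f(1.745000, 1.119538) = 2.574609
  k4 = f(1.990000, 1.801559) = 3.471627
  u ← 0.540000 + (0.49/6)·(k1 + 2k2 + 2k3 + k4) = 1.774479
u(1.99) ≈ 1.7745

1.7745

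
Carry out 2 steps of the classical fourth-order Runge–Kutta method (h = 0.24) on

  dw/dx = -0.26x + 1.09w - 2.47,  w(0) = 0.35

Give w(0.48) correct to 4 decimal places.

-1.0030

RK4: k1 = f(x_n, w_n); k2 = f(x_n + h/2, w_n + (h/2)·k1); k3 = f(x_n + h/2, w_n + (h/2)·k2); k4 = f(x_n + h, w_n + h·k3); w_{n+1} = w_n + (h/6)·(k1 + 2k2 + 2k3 + k4).
x=0.000000, w=0.350000:
  k1 = f(0.000000, 0.350000) = -2.088500
  k2 = f(0.120000, 0.099380) = -2.392876
  k3 = f(0.120000, 0.062855) = -2.432688
  k4 = f(0.240000, -0.233845) = -2.787291
  w ← 0.350000 + (0.24/6)·(k1 + 2k2 + 2k3 + k4) = -0.231077
x=0.240000, w=-0.231077:
  k1 = f(0.240000, -0.231077) = -2.784274
  k2 = f(0.360000, -0.565190) = -3.179657
  k3 = f(0.360000, -0.612636) = -3.231373
  k4 = f(0.480000, -1.006606) = -3.692001
  w ← -0.231077 + (0.24/6)·(k1 + 2k2 + 2k3 + k4) = -1.003010
w(0.48) ≈ -1.0030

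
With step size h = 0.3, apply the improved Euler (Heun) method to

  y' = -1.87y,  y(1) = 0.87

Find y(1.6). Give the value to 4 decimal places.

0.3094

Heun: k1 = f(x_n, y_n); k2 = f(x_n + h, y_n + h·k1); y_{n+1} = y_n + (h/2)·(k1 + k2).
x=1.000000, y=0.870000:
  k1 = f(1.000000, 0.870000) = -1.626900
  k2 = f(1.300000, 0.381930) = -0.714209
  y ← 0.870000 + (0.3/2)·(-1.626900 + (-0.714209)) = 0.518834
x=1.300000, y=0.518834:
  k1 = f(1.300000, 0.518834) = -0.970219
  k2 = f(1.600000, 0.227768) = -0.425926
  y ← 0.518834 + (0.3/2)·(-0.970219 + (-0.425926)) = 0.309412
y(1.6) ≈ 0.3094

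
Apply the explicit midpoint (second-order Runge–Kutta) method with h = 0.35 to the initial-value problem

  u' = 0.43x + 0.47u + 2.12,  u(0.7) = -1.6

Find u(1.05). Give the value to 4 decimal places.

Midpoint: k1 = f(x_n, u_n); k2 = f(x_n + h/2, u_n + (h/2)·k1); u_{n+1} = u_n + h·k2.
x=0.700000, u=-1.600000:
  k1 = f(0.700000, -1.600000) = 1.669000
  k2 = f(0.875000, -1.307925) = 1.881525
  u ← -1.600000 + 0.35·1.881525 = -0.941466
u(1.05) ≈ -0.9415

-0.9415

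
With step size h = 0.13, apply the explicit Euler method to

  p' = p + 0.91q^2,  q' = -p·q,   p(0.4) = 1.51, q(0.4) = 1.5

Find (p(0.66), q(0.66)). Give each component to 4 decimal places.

Euler on (p,q): p_{n+1} = p_n + h·p', q_{n+1} = q_n + h·q'.
0.400000: (1.510000, 1.500000); f=(3.557500, -2.265000) → (1.972475, 1.205550)
0.530000: (1.972475, 1.205550); f=(3.295024, -2.377917) → (2.400828, 0.896421)
(p(0.66), q(0.66)) ≈ (2.4008, 0.8964)

2.4008, 0.8964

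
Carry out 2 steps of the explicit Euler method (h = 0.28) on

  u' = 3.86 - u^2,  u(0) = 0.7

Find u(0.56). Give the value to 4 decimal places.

1.9680

Euler: u_{n+1} = u_n + h·f(x_n, u_n).
x=0.000000, u=0.700000: f=3.370000 → u ← 0.700000 + 0.28·3.370000 = 1.643600
x=0.280000, u=1.643600: f=1.158579 → u ← 1.643600 + 0.28·1.158579 = 1.968002
u(0.56) ≈ 1.9680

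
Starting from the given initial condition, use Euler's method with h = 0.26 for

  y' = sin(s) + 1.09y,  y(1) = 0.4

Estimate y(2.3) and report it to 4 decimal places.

Euler: y_{n+1} = y_n + h·f(s_n, y_n).
s=1.000000, y=0.400000: f=1.277471 → y ← 0.400000 + 0.26·1.277471 = 0.732142
s=1.260000, y=0.732142: f=1.750126 → y ← 0.732142 + 0.26·1.750126 = 1.187175
s=1.520000, y=1.187175: f=2.292731 → y ← 1.187175 + 0.26·2.292731 = 1.783285
s=1.780000, y=1.783285: f=2.921977 → y ← 1.783285 + 0.26·2.921977 = 2.542999
s=2.040000, y=2.542999: f=3.663798 → y ← 2.542999 + 0.26·3.663798 = 3.495587
y(2.3) ≈ 3.4956

3.4956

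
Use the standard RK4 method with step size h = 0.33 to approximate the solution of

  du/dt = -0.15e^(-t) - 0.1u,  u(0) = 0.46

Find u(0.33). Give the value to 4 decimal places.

0.4036

RK4: k1 = f(t_n, u_n); k2 = f(t_n + h/2, u_n + (h/2)·k1); k3 = f(t_n + h/2, u_n + (h/2)·k2); k4 = f(t_n + h, u_n + h·k3); u_{n+1} = u_n + (h/6)·(k1 + 2k2 + 2k3 + k4).
t=0.000000, u=0.460000:
  k1 = f(0.000000, 0.460000) = -0.196000
  k2 = f(0.165000, 0.427660) = -0.169950
  k3 = f(0.165000, 0.431958) = -0.170380
  k4 = f(0.330000, 0.403775) = -0.148216
  u ← 0.460000 + (0.33/6)·(k1 + 2k2 + 2k3 + k4) = 0.403632
u(0.33) ≈ 0.4036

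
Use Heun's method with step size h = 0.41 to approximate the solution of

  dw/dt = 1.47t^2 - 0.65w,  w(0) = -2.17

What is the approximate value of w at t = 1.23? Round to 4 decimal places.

-0.1680

Heun: k1 = f(t_n, w_n); k2 = f(t_n + h, w_n + h·k1); w_{n+1} = w_n + (h/2)·(k1 + k2).
t=0.000000, w=-2.170000:
  k1 = f(0.000000, -2.170000) = 1.410500
  k2 = f(0.410000, -1.591695) = 1.281709
  w ← -2.170000 + (0.41/2)·(1.410500 + 1.281709) = -1.618097
t=0.410000, w=-1.618097:
  k1 = f(0.410000, -1.618097) = 1.298870
  k2 = f(0.820000, -1.085560) = 1.694042
  w ← -1.618097 + (0.41/2)·(1.298870 + 1.694042) = -1.004550
t=0.820000, w=-1.004550:
  k1 = f(0.820000, -1.004550) = 1.641386
  k2 = f(1.230000, -0.331582) = 2.439491
  w ← -1.004550 + (0.41/2)·(1.641386 + 2.439491) = -0.167970
w(1.23) ≈ -0.1680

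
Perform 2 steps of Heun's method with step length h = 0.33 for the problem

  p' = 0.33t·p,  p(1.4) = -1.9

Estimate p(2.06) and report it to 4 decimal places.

Heun: k1 = f(t_n, p_n); k2 = f(t_n + h, p_n + h·k1); p_{n+1} = p_n + (h/2)·(k1 + k2).
t=1.400000, p=-1.900000:
  k1 = f(1.400000, -1.900000) = -0.877800
  k2 = f(1.730000, -2.189674) = -1.250085
  p ← -1.900000 + (0.33/2)·(-0.877800 + (-1.250085)) = -2.251101
t=1.730000, p=-2.251101:
  k1 = f(1.730000, -2.251101) = -1.285154
  k2 = f(2.060000, -2.675202) = -1.818602
  p ← -2.251101 + (0.33/2)·(-1.285154 + (-1.818602)) = -2.763221
p(2.06) ≈ -2.7632

-2.7632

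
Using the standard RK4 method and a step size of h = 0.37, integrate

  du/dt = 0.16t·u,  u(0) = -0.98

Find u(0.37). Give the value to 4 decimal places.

RK4: k1 = f(t_n, u_n); k2 = f(t_n + h/2, u_n + (h/2)·k1); k3 = f(t_n + h/2, u_n + (h/2)·k2); k4 = f(t_n + h, u_n + h·k3); u_{n+1} = u_n + (h/6)·(k1 + 2k2 + 2k3 + k4).
t=0.000000, u=-0.980000:
  k1 = f(0.000000, -0.980000) = 0.000000
  k2 = f(0.185000, -0.980000) = -0.029008
  k3 = f(0.185000, -0.985366) = -0.029167
  k4 = f(0.370000, -0.990792) = -0.058655
  u ← -0.980000 + (0.37/6)·(k1 + 2k2 + 2k3 + k4) = -0.990792
u(0.37) ≈ -0.9908

-0.9908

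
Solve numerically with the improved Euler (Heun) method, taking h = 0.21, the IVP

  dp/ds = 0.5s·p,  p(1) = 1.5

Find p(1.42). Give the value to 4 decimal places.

1.9325

Heun: k1 = f(s_n, p_n); k2 = f(s_n + h, p_n + h·k1); p_{n+1} = p_n + (h/2)·(k1 + k2).
s=1.000000, p=1.500000:
  k1 = f(1.000000, 1.500000) = 0.750000
  k2 = f(1.210000, 1.657500) = 1.002787
  p ← 1.500000 + (0.21/2)·(0.750000 + 1.002787) = 1.684043
s=1.210000, p=1.684043:
  k1 = f(1.210000, 1.684043) = 1.018846
  k2 = f(1.420000, 1.898000) = 1.347580
  p ← 1.684043 + (0.21/2)·(1.018846 + 1.347580) = 1.932517
p(1.42) ≈ 1.9325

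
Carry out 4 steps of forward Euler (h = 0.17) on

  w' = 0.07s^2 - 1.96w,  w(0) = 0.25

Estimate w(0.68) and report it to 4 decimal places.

Euler: w_{n+1} = w_n + h·f(s_n, w_n).
s=0.000000, w=0.250000: f=-0.490000 → w ← 0.250000 + 0.17·(-0.490000) = 0.166700
s=0.170000, w=0.166700: f=-0.324709 → w ← 0.166700 + 0.17·(-0.324709) = 0.111499
s=0.340000, w=0.111499: f=-0.210447 → w ← 0.111499 + 0.17·(-0.210447) = 0.075723
s=0.510000, w=0.075723: f=-0.130211 → w ← 0.075723 + 0.17·(-0.130211) = 0.053588
w(0.68) ≈ 0.0536

0.0536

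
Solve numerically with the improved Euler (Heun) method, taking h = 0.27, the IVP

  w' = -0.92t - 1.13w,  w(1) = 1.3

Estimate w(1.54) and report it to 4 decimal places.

0.2328

Heun: k1 = f(t_n, w_n); k2 = f(t_n + h, w_n + h·k1); w_{n+1} = w_n + (h/2)·(k1 + k2).
t=1.000000, w=1.300000:
  k1 = f(1.000000, 1.300000) = -2.389000
  k2 = f(1.270000, 0.654970) = -1.908516
  w ← 1.300000 + (0.27/2)·(-2.389000 + (-1.908516)) = 0.719835
t=1.270000, w=0.719835:
  k1 = f(1.270000, 0.719835) = -1.981814
  k2 = f(1.540000, 0.184746) = -1.625562
  w ← 0.719835 + (0.27/2)·(-1.981814 + (-1.625562)) = 0.232840
w(1.54) ≈ 0.2328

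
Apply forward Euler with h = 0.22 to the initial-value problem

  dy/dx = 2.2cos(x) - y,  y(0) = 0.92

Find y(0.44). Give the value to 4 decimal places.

1.4096

Euler: y_{n+1} = y_n + h·f(x_n, y_n).
x=0.000000, y=0.920000: f=1.280000 → y ← 0.920000 + 0.22·1.280000 = 1.201600
x=0.220000, y=1.201600: f=0.945374 → y ← 1.201600 + 0.22·0.945374 = 1.409582
y(0.44) ≈ 1.4096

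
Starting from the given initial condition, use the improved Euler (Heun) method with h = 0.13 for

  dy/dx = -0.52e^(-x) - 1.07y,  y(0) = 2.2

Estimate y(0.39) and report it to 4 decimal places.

1.3168

Heun: k1 = f(x_n, y_n); k2 = f(x_n + h, y_n + h·k1); y_{n+1} = y_n + (h/2)·(k1 + k2).
x=0.000000, y=2.200000:
  k1 = f(0.000000, 2.200000) = -2.874000
  k2 = f(0.130000, 1.826380) = -2.410836
  y ← 2.200000 + (0.13/2)·(-2.874000 + (-2.410836)) = 1.856486
x=0.130000, y=1.856486:
  k1 = f(0.130000, 1.856486) = -2.443049
  k2 = f(0.260000, 1.538889) = -2.047558
  y ← 1.856486 + (0.13/2)·(-2.443049 + (-2.047558)) = 1.564596
x=0.260000, y=1.564596:
  k1 = f(0.260000, 1.564596) = -2.075065
  k2 = f(0.390000, 1.294838) = -1.737546
  y ← 1.564596 + (0.13/2)·(-2.075065 + (-1.737546)) = 1.316776
y(0.39) ≈ 1.3168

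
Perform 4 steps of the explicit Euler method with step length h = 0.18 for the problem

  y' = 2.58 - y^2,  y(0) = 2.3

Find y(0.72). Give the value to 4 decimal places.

1.6197

Euler: y_{n+1} = y_n + h·f(x_n, y_n).
x=0.000000, y=2.300000: f=-2.710000 → y ← 2.300000 + 0.18·(-2.710000) = 1.812200
x=0.180000, y=1.812200: f=-0.704069 → y ← 1.812200 + 0.18·(-0.704069) = 1.685468
x=0.360000, y=1.685468: f=-0.260801 → y ← 1.685468 + 0.18·(-0.260801) = 1.638523
x=0.540000, y=1.638523: f=-0.104759 → y ← 1.638523 + 0.18·(-0.104759) = 1.619667
y(0.72) ≈ 1.6197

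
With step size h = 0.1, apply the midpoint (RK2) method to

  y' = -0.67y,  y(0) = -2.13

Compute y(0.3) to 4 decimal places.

-1.7424

Midpoint: k1 = f(t_n, y_n); k2 = f(t_n + h/2, y_n + (h/2)·k1); y_{n+1} = y_n + h·k2.
t=0.000000, y=-2.130000:
  k1 = f(0.000000, -2.130000) = 1.427100
  k2 = f(0.050000, -2.058645) = 1.379292
  y ← -2.130000 + 0.1·1.379292 = -1.992071
t=0.100000, y=-1.992071:
  k1 = f(0.100000, -1.992071) = 1.334687
  k2 = f(0.150000, -1.925336) = 1.289975
  y ← -1.992071 + 0.1·1.289975 = -1.863073
t=0.200000, y=-1.863073:
  k1 = f(0.200000, -1.863073) = 1.248259
  k2 = f(0.250000, -1.800660) = 1.206442
  y ← -1.863073 + 0.1·1.206442 = -1.742429
y(0.3) ≈ -1.7424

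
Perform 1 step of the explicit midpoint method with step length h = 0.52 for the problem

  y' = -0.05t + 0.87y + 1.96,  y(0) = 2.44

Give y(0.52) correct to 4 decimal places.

5.0365

Midpoint: k1 = f(t_n, y_n); k2 = f(t_n + h/2, y_n + (h/2)·k1); y_{n+1} = y_n + h·k2.
t=0.000000, y=2.440000:
  k1 = f(0.000000, 2.440000) = 4.082800
  k2 = f(0.260000, 3.501528) = 4.993329
  y ← 2.440000 + 0.52·4.993329 = 5.036531
y(0.52) ≈ 5.0365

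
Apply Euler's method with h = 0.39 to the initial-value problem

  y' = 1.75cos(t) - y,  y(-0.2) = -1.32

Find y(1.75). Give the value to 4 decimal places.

Euler: y_{n+1} = y_n + h·f(t_n, y_n).
t=-0.200000, y=-1.320000: f=3.035117 → y ← -1.320000 + 0.39·3.035117 = -0.136305
t=0.190000, y=-0.136305: f=1.854812 → y ← -0.136305 + 0.39·1.854812 = 0.587072
t=0.580000, y=0.587072: f=0.876738 → y ← 0.587072 + 0.39·0.876738 = 0.929000
t=0.970000, y=0.929000: f=0.060274 → y ← 0.929000 + 0.39·0.060274 = 0.952507
t=1.360000, y=0.952507: f=-0.586339 → y ← 0.952507 + 0.39·(-0.586339) = 0.723835
y(1.75) ≈ 0.7238

0.7238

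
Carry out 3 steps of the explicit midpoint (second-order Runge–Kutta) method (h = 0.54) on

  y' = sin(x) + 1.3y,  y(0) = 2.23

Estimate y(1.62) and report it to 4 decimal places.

18.6873

Midpoint: k1 = f(x_n, y_n); k2 = f(x_n + h/2, y_n + (h/2)·k1); y_{n+1} = y_n + h·k2.
x=0.000000, y=2.230000:
  k1 = f(0.000000, 2.230000) = 2.899000
  k2 = f(0.270000, 3.012730) = 4.183280
  y ← 2.230000 + 0.54·4.183280 = 4.488971
x=0.540000, y=4.488971:
  k1 = f(0.540000, 4.488971) = 6.349799
  k2 = f(0.810000, 6.203417) = 8.788729
  y ← 4.488971 + 0.54·8.788729 = 9.234885
x=1.080000, y=9.234885:
  k1 = f(1.080000, 9.234885) = 12.887309
  k2 = f(1.350000, 12.714459) = 17.504520
  y ← 9.234885 + 0.54·17.504520 = 18.687326
y(1.62) ≈ 18.6873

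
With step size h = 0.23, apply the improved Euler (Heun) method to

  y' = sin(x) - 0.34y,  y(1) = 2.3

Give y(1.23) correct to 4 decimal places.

2.3248

Heun: k1 = f(x_n, y_n); k2 = f(x_n + h, y_n + h·k1); y_{n+1} = y_n + (h/2)·(k1 + k2).
x=1.000000, y=2.300000:
  k1 = f(1.000000, 2.300000) = 0.059471
  k2 = f(1.230000, 2.313678) = 0.155838
  y ← 2.300000 + (0.23/2)·(0.059471 + 0.155838) = 2.324761
y(1.23) ≈ 2.3248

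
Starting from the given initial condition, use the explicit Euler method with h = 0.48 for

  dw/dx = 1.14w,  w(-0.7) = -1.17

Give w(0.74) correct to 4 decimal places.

Euler: w_{n+1} = w_n + h·f(x_n, w_n).
x=-0.700000, w=-1.170000: f=-1.333800 → w ← -1.170000 + 0.48·(-1.333800) = -1.810224
x=-0.220000, w=-1.810224: f=-2.063655 → w ← -1.810224 + 0.48·(-2.063655) = -2.800779
x=0.260000, w=-2.800779: f=-3.192888 → w ← -2.800779 + 0.48·(-3.192888) = -4.333365
w(0.74) ≈ -4.3334

-4.3334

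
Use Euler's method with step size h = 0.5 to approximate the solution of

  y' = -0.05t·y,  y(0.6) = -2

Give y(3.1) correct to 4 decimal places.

Euler: y_{n+1} = y_n + h·f(t_n, y_n).
t=0.600000, y=-2.000000: f=0.060000 → y ← -2.000000 + 0.5·0.060000 = -1.970000
t=1.100000, y=-1.970000: f=0.108350 → y ← -1.970000 + 0.5·0.108350 = -1.915825
t=1.600000, y=-1.915825: f=0.153266 → y ← -1.915825 + 0.5·0.153266 = -1.839192
t=2.100000, y=-1.839192: f=0.193115 → y ← -1.839192 + 0.5·0.193115 = -1.742634
t=2.600000, y=-1.742634: f=0.226542 → y ← -1.742634 + 0.5·0.226542 = -1.629363
y(3.1) ≈ -1.6294

-1.6294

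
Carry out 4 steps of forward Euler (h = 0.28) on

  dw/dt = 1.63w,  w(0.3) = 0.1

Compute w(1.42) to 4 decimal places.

0.4499

Euler: w_{n+1} = w_n + h·f(t_n, w_n).
t=0.300000, w=0.100000: f=0.163000 → w ← 0.100000 + 0.28·0.163000 = 0.145640
t=0.580000, w=0.145640: f=0.237393 → w ← 0.145640 + 0.28·0.237393 = 0.212110
t=0.860000, w=0.212110: f=0.345739 → w ← 0.212110 + 0.28·0.345739 = 0.308917
t=1.140000, w=0.308917: f=0.503535 → w ← 0.308917 + 0.28·0.503535 = 0.449907
w(1.42) ≈ 0.4499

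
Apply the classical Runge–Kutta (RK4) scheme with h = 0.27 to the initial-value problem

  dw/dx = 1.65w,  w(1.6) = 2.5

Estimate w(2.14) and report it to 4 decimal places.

RK4: k1 = f(x_n, w_n); k2 = f(x_n + h/2, w_n + (h/2)·k1); k3 = f(x_n + h/2, w_n + (h/2)·k2); k4 = f(x_n + h, w_n + h·k3); w_{n+1} = w_n + (h/6)·(k1 + 2k2 + 2k3 + k4).
x=1.600000, w=2.500000:
  k1 = f(1.600000, 2.500000) = 4.125000
  k2 = f(1.735000, 3.056875) = 5.043844
  k3 = f(1.735000, 3.180919) = 5.248516
  k4 = f(1.870000, 3.917099) = 6.463214
  w ← 2.500000 + (0.27/6)·(k1 + 2k2 + 2k3 + k4) = 3.902782
x=1.870000, w=3.902782:
  k1 = f(1.870000, 3.902782) = 6.439590
  k2 = f(2.005000, 4.772127) = 7.874009
  k3 = f(2.005000, 4.965773) = 8.193526
  k4 = f(2.140000, 6.115034) = 10.089806
  w ← 3.902782 + (0.27/6)·(k1 + 2k2 + 2k3 + k4) = 6.092683
w(2.14) ≈ 6.0927

6.0927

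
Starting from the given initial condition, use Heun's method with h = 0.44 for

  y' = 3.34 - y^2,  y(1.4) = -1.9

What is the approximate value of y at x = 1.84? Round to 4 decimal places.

-2.1212

Heun: k1 = f(x_n, y_n); k2 = f(x_n + h, y_n + h·k1); y_{n+1} = y_n + (h/2)·(k1 + k2).
x=1.400000, y=-1.900000:
  k1 = f(1.400000, -1.900000) = -0.270000
  k2 = f(1.840000, -2.018800) = -0.735553
  y ← -1.900000 + (0.44/2)·(-0.270000 + (-0.735553)) = -2.121222
y(1.84) ≈ -2.1212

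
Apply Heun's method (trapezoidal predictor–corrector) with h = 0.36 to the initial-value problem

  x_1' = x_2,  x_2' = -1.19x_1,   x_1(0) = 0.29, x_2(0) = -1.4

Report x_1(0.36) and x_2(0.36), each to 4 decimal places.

Heun on (x_1,x_2): k1 = f(s_n, state_n); k2 = f(s_n + h, state_n + h·k1); state_{n+1} = state_n + (h/2)·(k1 + k2).
0.000000: (0.290000, -1.400000)
  k1 = (-1.400000, -0.345100)
  predictor → (-0.214000, -1.524236)
  k2 = (-1.524236, 0.254660)
  → (-0.236362, -1.416279)
(x_1(0.36), x_2(0.36)) ≈ (-0.2364, -1.4163)

-0.2364, -1.4163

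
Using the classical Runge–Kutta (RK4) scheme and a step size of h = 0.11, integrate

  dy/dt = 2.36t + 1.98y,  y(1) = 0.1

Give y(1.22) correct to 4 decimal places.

0.8716

RK4: k1 = f(t_n, y_n); k2 = f(t_n + h/2, y_n + (h/2)·k1); k3 = f(t_n + h/2, y_n + (h/2)·k2); k4 = f(t_n + h, y_n + h·k3); y_{n+1} = y_n + (h/6)·(k1 + 2k2 + 2k3 + k4).
t=1.000000, y=0.100000:
  k1 = f(1.000000, 0.100000) = 2.558000
  k2 = f(1.055000, 0.240690) = 2.966366
  k3 = f(1.055000, 0.263150) = 3.010837
  k4 = f(1.110000, 0.431192) = 3.473360
  y ← 0.100000 + (0.11/6)·(k1 + 2k2 + 2k3 + k4) = 0.429739
t=1.110000, y=0.429739:
  k1 = f(1.110000, 0.429739) = 3.470483
  k2 = f(1.165000, 0.620616) = 3.978219
  k3 = f(1.165000, 0.648541) = 4.033511
  k4 = f(1.220000, 0.873425) = 4.608582
  y ← 0.429739 + (0.11/6)·(k1 + 2k2 + 2k3 + k4) = 0.871619
y(1.22) ≈ 0.8716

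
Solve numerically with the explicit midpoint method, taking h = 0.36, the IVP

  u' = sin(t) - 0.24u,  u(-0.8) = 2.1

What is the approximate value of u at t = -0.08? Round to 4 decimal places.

1.4996

Midpoint: k1 = f(t_n, u_n); k2 = f(t_n + h/2, u_n + (h/2)·k1); u_{n+1} = u_n + h·k2.
t=-0.800000, u=2.100000:
  k1 = f(-0.800000, 2.100000) = -1.221356
  k2 = f(-0.620000, 1.880156) = -1.032273
  u ← 2.100000 + 0.36·(-1.032273) = 1.728382
t=-0.440000, u=1.728382:
  k1 = f(-0.440000, 1.728382) = -0.840751
  k2 = f(-0.260000, 1.577047) = -0.635572
  u ← 1.728382 + 0.36·(-0.635572) = 1.499576
u(-0.08) ≈ 1.4996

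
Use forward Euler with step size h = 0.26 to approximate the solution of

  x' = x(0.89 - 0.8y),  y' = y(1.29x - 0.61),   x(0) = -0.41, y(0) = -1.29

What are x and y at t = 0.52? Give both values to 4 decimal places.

-0.8733, -0.5767

Euler on (x,y): x_{n+1} = x_n + h·x', y_{n+1} = y_n + h·y'.
0.000000: (-0.410000, -1.290000); f=(-0.788020, 1.469181) → (-0.614885, -0.908013)
0.260000: (-0.614885, -0.908013); f=(-0.993907, 1.274125) → (-0.873301, -0.576740)
(x(0.52), y(0.52)) ≈ (-0.8733, -0.5767)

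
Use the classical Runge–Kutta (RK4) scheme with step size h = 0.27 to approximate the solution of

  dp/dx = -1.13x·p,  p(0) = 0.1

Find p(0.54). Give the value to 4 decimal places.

0.0848

RK4: k1 = f(x_n, p_n); k2 = f(x_n + h/2, p_n + (h/2)·k1); k3 = f(x_n + h/2, p_n + (h/2)·k2); k4 = f(x_n + h, p_n + h·k3); p_{n+1} = p_n + (h/6)·(k1 + 2k2 + 2k3 + k4).
x=0.000000, p=0.100000:
  k1 = f(0.000000, 0.100000) = 0.000000
  k2 = f(0.135000, 0.100000) = -0.015255
  k3 = f(0.135000, 0.097941) = -0.014941
  k4 = f(0.270000, 0.095966) = -0.029279
  p ← 0.100000 + (0.27/6)·(k1 + 2k2 + 2k3 + k4) = 0.095965
x=0.270000, p=0.095965:
  k1 = f(0.270000, 0.095965) = -0.029279
  k2 = f(0.405000, 0.092012) = -0.042109
  k3 = f(0.405000, 0.090280) = -0.041317
  k4 = f(0.540000, 0.084809) = -0.051751
  p ← 0.095965 + (0.27/6)·(k1 + 2k2 + 2k3 + k4) = 0.084810
p(0.54) ≈ 0.0848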